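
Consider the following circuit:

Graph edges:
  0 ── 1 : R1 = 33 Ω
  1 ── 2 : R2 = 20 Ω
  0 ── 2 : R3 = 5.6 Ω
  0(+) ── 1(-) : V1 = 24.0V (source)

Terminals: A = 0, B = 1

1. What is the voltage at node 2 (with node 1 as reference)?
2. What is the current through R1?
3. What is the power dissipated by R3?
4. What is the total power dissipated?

Nodal analysis, taking node 1 as the 0 V reference.
Source V1 fixes V_0 = 24 V.
KCL at each unknown node (sum of currents leaving = 0; resistances in Ω):
  Node 2: (V_2 - 0)/20 + (V_2 - 24)/5.6 = 0
Collecting terms: 0.2286 × V_2 = 4.286  =>  V_2 = 18.75 V
Part 1:
  Read off the nodal solution: V_2 = 18.75 V
Part 2:
  I_R1 = (V_0 - V_1)/R1 = (24 - 0)/33 = 0.7273 A
  Magnitude: I_R1 = 0.7273 A
Part 3:
  I_R3 = (V_0 - V_2)/R3 = (24 - 18.75)/5.6 = 0.9375 A
  P_R3 = I_R3² × R3 = (0.9375)² × 5.6 = 4.922 W
Part 4:
  Power in each resistor, P = (ΔV)²/R:
    P_R1 = (24 - 0)²/33 = 17.45 W
    P_R2 = (0 - 18.75)²/20 = 17.58 W
    P_R3 = (24 - 18.75)²/5.6 = 4.922 W
  P_total = P_R1 + P_R2 + P_R3 = 39.95 W

Final answers:
1. V_2 = 18.75 V
2. I_R1 = 0.7273 A
3. P_R3 = 4.922 W
4. P_total = 39.95 W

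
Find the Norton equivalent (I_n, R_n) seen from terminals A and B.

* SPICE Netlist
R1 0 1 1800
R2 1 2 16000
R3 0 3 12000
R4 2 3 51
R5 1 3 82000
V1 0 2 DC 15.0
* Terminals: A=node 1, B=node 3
Find the Thévenin equivalent first; then I_n = V_th/R_th and R_n = R_th.
Step 1 — V_th is the open-circuit voltage V_A - V_B (nothing connected across the terminals).
Nodal analysis, taking node 2 as the 0 V reference.
Source V1 fixes V_0 = 15 V.
KCL at each unknown node (sum of currents leaving = 0; resistances in Ω):
  Node 1: (V_1 - 15)/1800 + (V_1 - 0)/16000 + (V_1 - V_3)/82000 = 0
  Node 3: (V_3 - 15)/12000 + (V_3 - 0)/51 + (V_3 - V_1)/82000 = 0
Collecting terms (coefficients in siemens):
  0.0006303·V_1 - 0.0000122·V_3 = 0.008333
  0.0197·V_3 - 0.0000122·V_1 = 0.00125
Determinant D = (0.0006303)(0.0197) - (-0.0000122)(-0.0000122) = 0.00001242
V_1 = [(0.008333)(0.0197) - (-0.0000122)(0.00125)]/D = 13.22 V
V_3 = [(0.0006303)(0.00125) - (0.008333)(-0.0000122)]/D = 0.07163 V
V_th = V_1 - V_3 = 13.22 - 0.07163 = 13.15 V
Step 2 — R_th: zero the source — replace V1 by a short circuit (node 2 merges into node 0) — and find the resistance seen between A (node 1) and B (node 3).
Reduce the network between node 1 (A) and node 3 (B) by series/parallel combination:
  Rp1 = R1 ‖ R2 (parallel, both between nodes 0 and 1) = 1/(1/1800 + 1/16000) = 1618 Ω
  Rp2 = R3 ‖ R4 (parallel, both between nodes 0 and 3) = 1/(1/12000 + 1/51) = 50.78 Ω
  Rs1 = Rp1 + Rp2 (series, joined only at node 0) = 1618 + 50.78 = 1669 Ω
  Rp3 = R5 ‖ Rs1 (parallel, both between nodes 1 and 3) = 1/(1/82000 + 1/1669) = 1635 Ω
R_th = 1.635 kΩ
I_n = V_th/R_th = 13.15/1635 = 0.008042 A, and R_n = R_th = 1.635 kΩ

Final answer: I_n = 0.008042 A, R_n = 1.635 kΩ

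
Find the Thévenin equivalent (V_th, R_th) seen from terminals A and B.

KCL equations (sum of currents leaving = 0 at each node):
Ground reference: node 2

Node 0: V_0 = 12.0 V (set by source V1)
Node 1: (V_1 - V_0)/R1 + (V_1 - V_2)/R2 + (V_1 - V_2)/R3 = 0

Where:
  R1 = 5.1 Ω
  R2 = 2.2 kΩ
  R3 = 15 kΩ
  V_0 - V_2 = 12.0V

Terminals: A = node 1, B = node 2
Step 1 — V_th is the open-circuit voltage V_A - V_B (nothing connected across the terminals).
Nodal analysis, taking node 2 as the 0 V reference.
Source V1 fixes V_0 = 12 V.
KCL at each unknown node (sum of currents leaving = 0; resistances in Ω):
  Node 1: (V_1 - 12)/5.1 + (V_1 - 0)/2200 + (V_1 - 0)/15000 = 0
Collecting terms: 0.1966 × V_1 = 2.353  =>  V_1 = 11.97 V
V_th = V_1 - V_2 = 11.97 - 0 = 11.97 V
Step 2 — R_th: zero the source — replace V1 by a short circuit (node 2 merges into node 0) — and find the resistance seen between A (node 1) and B (node 0).
Reduce the network between node 1 (A) and node 0 (B) by series/parallel combination:
  Rp1 = R1 ‖ R2 ‖ R3 (parallel, all between nodes 0 and 1) = 1/(1/5.1 + 1/2200 + 1/15000) = 5.086 Ω
R_th = 5.086 Ω

Final answer: V_th = 11.97 V, R_th = 5.086 Ω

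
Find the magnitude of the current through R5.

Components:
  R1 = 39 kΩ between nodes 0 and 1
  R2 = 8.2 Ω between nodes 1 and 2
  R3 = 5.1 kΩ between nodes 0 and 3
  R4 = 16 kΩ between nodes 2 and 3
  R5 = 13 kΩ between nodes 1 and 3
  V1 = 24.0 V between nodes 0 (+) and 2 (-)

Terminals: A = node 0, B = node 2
Nodal analysis, taking node 2 as the 0 V reference.
Source V1 fixes V_0 = 24 V.
KCL at each unknown node (sum of currents leaving = 0; resistances in Ω):
  Node 1: (V_1 - 24)/39000 + (V_1 - 0)/8.2 + (V_1 - V_3)/13000 = 0
  Node 3: (V_3 - 24)/5100 + (V_3 - 0)/16000 + (V_3 - V_1)/13000 = 0
Collecting terms (coefficients in siemens):
  0.1221·V_1 - 0.00007692·V_3 = 0.0006154
  0.0003355·V_3 - 0.00007692·V_1 = 0.004706
Determinant D = (0.1221)(0.0003355) - (-0.00007692)(-0.00007692) = 0.00004094
V_1 = [(0.0006154)(0.0003355) - (-0.00007692)(0.004706)]/D = 0.01388 V
V_3 = [(0.1221)(0.004706) - (0.0006154)(-0.00007692)]/D = 14.03 V
I_R5 = (V_1 - V_3)/R5 = (0.01388 - 14.03)/13000 = -0.001078 A
|I_R5| = 0.001078 A

Final answer: |I_R5| = 0.001078 A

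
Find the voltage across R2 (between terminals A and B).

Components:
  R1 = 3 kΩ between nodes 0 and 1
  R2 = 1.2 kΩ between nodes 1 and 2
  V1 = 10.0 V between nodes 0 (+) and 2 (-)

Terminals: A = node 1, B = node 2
R1 and R2 are in series across V1 (node 0 → node 1 → node 2), and the output A–B is taken across R2, so this is a voltage divider.
Series current: I = V1/(R1 + R2) = 10/(3000 + 1200) = 10/4200 = 0.002381 A
V_R2 = I × R2 = V1 × R2/(R1 + R2) = 10 × 1200/4200 = 2.857 V

Final answer: 2.857 V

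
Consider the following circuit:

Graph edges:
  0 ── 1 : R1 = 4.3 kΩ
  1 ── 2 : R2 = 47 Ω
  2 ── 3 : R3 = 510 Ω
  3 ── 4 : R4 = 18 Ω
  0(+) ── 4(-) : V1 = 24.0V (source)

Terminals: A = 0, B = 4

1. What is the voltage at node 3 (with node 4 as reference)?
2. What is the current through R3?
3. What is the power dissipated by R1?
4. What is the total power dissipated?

Nodal analysis, taking node 4 as the 0 V reference.
Source V1 fixes V_0 = 24 V.
KCL at each unknown node (sum of currents leaving = 0; resistances in Ω):
  Node 1: (V_1 - 24)/4300 + (V_1 - V_2)/47 = 0
  Node 2: (V_2 - V_1)/47 + (V_2 - V_3)/510 = 0
  Node 3: (V_3 - V_2)/510 + (V_3 - 0)/18 = 0
Collecting terms (coefficients in siemens):
  0.02151·V_1 - 0.02128·V_2 = 0.005581
  0.02324·V_2 - 0.02128·V_1 - 0.001961·V_3 = 0
  0.05752·V_3 - 0.001961·V_2 = 0
Solving these 3 simultaneous equations (Gaussian elimination) gives:
  V_1 = 2.831 V, V_2 = 2.599 V, V_3 = 0.08862 V
Part 1:
  Read off the nodal solution: V_3 = 0.08862 V
Part 2:
  I_R3 = (V_2 - V_3)/R3 = (2.599 - 0.08862)/510 = 0.004923 A
  Magnitude: I_R3 = 0.004923 A
Part 3:
  I_R1 = (V_0 - V_1)/R1 = (24 - 2.831)/4300 = 0.004923 A
  P_R1 = I_R1² × R1 = (0.004923)² × 4300 = 0.1042 W
Part 4:
  Power in each resistor, P = (ΔV)²/R:
    P_R1 = (24 - 2.831)²/4300 = 0.1042 W
    P_R2 = (2.831 - 2.599)²/47 = 0.001139 W
    P_R3 = (2.599 - 0.08862)²/510 = 0.01236 W
    P_R4 = (0.08862 - 0)²/18 = 0.0004363 W
  P_total = P_R1 + P_R2 + P_R3 + P_R4 = 0.1182 W

Final answers:
1. V_3 = 0.08862 V
2. I_R3 = 0.004923 A
3. P_R1 = 0.1042 W
4. P_total = 0.1182 W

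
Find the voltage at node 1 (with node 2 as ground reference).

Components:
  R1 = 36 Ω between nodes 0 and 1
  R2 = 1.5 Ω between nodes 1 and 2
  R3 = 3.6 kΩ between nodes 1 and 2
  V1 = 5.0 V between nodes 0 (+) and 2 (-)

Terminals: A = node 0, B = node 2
Nodal analysis, taking node 2 as the 0 V reference.
Source V1 fixes V_0 = 5 V.
KCL at each unknown node (sum of currents leaving = 0; resistances in Ω):
  Node 1: (V_1 - 5)/36 + (V_1 - 0)/1.5 + (V_1 - 0)/3600 = 0
Collecting terms: 0.6947 × V_1 = 0.1389  =>  V_1 = 0.1999 V
The requested potential is V_1 = 0.1999 V.

Final answer: V_1 = 0.1999 V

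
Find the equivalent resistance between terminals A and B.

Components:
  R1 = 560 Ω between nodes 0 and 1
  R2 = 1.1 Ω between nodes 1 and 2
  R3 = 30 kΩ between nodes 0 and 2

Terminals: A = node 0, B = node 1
Reduce the network between node 0 (A) and node 1 (B) by series/parallel combination:
  Rs1 = R3 + R2 (series, joined only at node 2) = 30000 + 1.1 = 30000 Ω
  Rp1 = R1 ‖ Rs1 (parallel, both between nodes 0 and 1) = 1/(1/560 + 1/30000) = 549.7 Ω
R_eq = 549.7 Ω

Final answer: 549.7 Ω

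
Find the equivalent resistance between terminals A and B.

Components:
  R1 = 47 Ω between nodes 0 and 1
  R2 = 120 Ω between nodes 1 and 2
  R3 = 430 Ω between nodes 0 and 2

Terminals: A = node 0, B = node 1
Reduce the network between node 0 (A) and node 1 (B) by series/parallel combination:
  Rs1 = R3 + R2 (series, joined only at node 2) = 430 + 120 = 550 Ω
  Rp1 = R1 ‖ Rs1 (parallel, both between nodes 0 and 1) = 1/(1/47 + 1/550) = 43.3 Ω
R_eq = 43.3 Ω

Final answer: 43.3 Ω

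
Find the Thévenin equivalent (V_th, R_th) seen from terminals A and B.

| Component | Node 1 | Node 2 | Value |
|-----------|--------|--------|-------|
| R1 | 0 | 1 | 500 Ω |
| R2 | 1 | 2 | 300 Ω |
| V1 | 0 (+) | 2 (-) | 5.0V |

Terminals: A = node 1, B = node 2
Step 1 — V_th is the open-circuit voltage V_A - V_B (nothing connected across the terminals).
Nodal analysis, taking node 2 as the 0 V reference.
Source V1 fixes V_0 = 5 V.
KCL at each unknown node (sum of currents leaving = 0; resistances in Ω):
  Node 1: (V_1 - 5)/500 + (V_1 - 0)/300 = 0
Collecting terms: 0.005333 × V_1 = 0.01  =>  V_1 = 1.875 V
V_th = V_1 - V_2 = 1.875 - 0 = 1.875 V
Step 2 — R_th: zero the source — replace V1 by a short circuit (node 2 merges into node 0) — and find the resistance seen between A (node 1) and B (node 0).
Reduce the network between node 1 (A) and node 0 (B) by series/parallel combination:
  Rp1 = R1 ‖ R2 (parallel, both between nodes 0 and 1) = 1/(1/500 + 1/300) = 187.5 Ω
R_th = 187.5 Ω

Final answer: V_th = 1.875 V, R_th = 187.5 Ω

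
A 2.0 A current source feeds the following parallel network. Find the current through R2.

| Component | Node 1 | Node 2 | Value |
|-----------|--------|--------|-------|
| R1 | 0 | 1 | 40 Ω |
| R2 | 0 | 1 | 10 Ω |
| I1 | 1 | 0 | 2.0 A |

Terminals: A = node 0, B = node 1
All resistors sit directly between nodes 0 and 1, so they are in parallel and share one voltage V; the full source current 2 A splits among them.
1/R_par = 1/40 + 1/10 = 0.125 S  =>  R_par = 8 Ω
V = I × R_par = 2 × 8 = 16 V
I_R2 = V/R2 = 16/10 = 1.6 A

Final answer: 1.6 A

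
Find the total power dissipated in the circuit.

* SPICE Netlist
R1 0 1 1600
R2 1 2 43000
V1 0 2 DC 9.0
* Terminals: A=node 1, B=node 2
Nodal analysis, taking node 2 as the 0 V reference.
Source V1 fixes V_0 = 9 V.
KCL at each unknown node (sum of currents leaving = 0; resistances in Ω):
  Node 1: (V_1 - 9)/1600 + (V_1 - 0)/43000 = 0
Collecting terms: 0.0006483 × V_1 = 0.005625  =>  V_1 = 8.677 V
Power in each resistor, P = (ΔV)²/R:
  P_R1 = (9 - 8.677)²/1600 = 0.00006515 W
  P_R2 = (8.677 - 0)²/43000 = 0.001751 W
P_total = P_R1 + P_R2 = 0.001816 W

Final answer: 0.001816 W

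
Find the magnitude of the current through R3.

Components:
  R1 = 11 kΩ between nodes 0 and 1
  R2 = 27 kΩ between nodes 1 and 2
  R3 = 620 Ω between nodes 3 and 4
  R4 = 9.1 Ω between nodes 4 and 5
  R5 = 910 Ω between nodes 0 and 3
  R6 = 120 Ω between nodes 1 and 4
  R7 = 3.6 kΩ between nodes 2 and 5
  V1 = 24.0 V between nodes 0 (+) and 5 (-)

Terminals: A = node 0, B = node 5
Nodal analysis, taking node 5 as the 0 V reference.
Source V1 fixes V_0 = 24 V.
KCL at each unknown node (sum of currents leaving = 0; resistances in Ω):
  Node 1: (V_1 - 24)/11000 + (V_1 - V_2)/27000 + (V_1 - V_4)/120 = 0
  Node 2: (V_2 - V_1)/27000 + (V_2 - 0)/3600 = 0
  Node 3: (V_3 - V_4)/620 + (V_3 - 24)/910 = 0
  Node 4: (V_4 - V_3)/620 + (V_4 - 0)/9.1 + (V_4 - V_1)/120 = 0
Collecting terms (coefficients in siemens):
  0.008461·V_1 - 0.00003704·V_2 - 0.008333·V_4 = 0.002182
  0.0003148·V_2 - 0.00003704·V_1 = 0
  0.002712·V_3 - 0.001613·V_4 = 0.02637
  0.1198·V_4 - 0.008333·V_1 - 0.001613·V_3 = 0
Solving these 4 simultaneous equations (Gaussian elimination) gives:
  V_1 = 0.4168 V, V_2 = 0.04904 V, V_3 = 9.821 V, V_4 = 0.1612 V
I_R3 = (V_3 - V_4)/R3 = (9.821 - 0.1612)/620 = 0.01558 A
|I_R3| = 0.01558 A

Final answer: |I_R3| = 0.01558 A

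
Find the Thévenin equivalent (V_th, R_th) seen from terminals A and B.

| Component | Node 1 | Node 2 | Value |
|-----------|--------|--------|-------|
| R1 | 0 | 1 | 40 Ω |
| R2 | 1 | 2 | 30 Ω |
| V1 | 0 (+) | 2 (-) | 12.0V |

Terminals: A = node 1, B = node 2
Step 1 — V_th is the open-circuit voltage V_A - V_B (nothing connected across the terminals).
Nodal analysis, taking node 2 as the 0 V reference.
Source V1 fixes V_0 = 12 V.
KCL at each unknown node (sum of currents leaving = 0; resistances in Ω):
  Node 1: (V_1 - 12)/40 + (V_1 - 0)/30 = 0
Collecting terms: 0.05833 × V_1 = 0.3  =>  V_1 = 5.143 V
V_th = V_1 - V_2 = 5.143 - 0 = 5.143 V
Step 2 — R_th: zero the source — replace V1 by a short circuit (node 2 merges into node 0) — and find the resistance seen between A (node 1) and B (node 0).
Reduce the network between node 1 (A) and node 0 (B) by series/parallel combination:
  Rp1 = R1 ‖ R2 (parallel, both between nodes 0 and 1) = 1/(1/40 + 1/30) = 17.14 Ω
R_th = 17.14 Ω

Final answer: V_th = 5.143 V, R_th = 17.14 Ω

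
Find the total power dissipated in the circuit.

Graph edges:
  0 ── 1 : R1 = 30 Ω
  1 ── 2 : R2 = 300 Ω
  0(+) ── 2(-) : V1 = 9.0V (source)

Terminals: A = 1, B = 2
Nodal analysis, taking node 2 as the 0 V reference.
Source V1 fixes V_0 = 9 V.
KCL at each unknown node (sum of currents leaving = 0; resistances in Ω):
  Node 1: (V_1 - 9)/30 + (V_1 - 0)/300 = 0
Collecting terms: 0.03667 × V_1 = 0.3  =>  V_1 = 8.182 V
Power in each resistor, P = (ΔV)²/R:
  P_R1 = (9 - 8.182)²/30 = 0.02231 W
  P_R2 = (8.182 - 0)²/300 = 0.2231 W
P_total = P_R1 + P_R2 = 0.2455 W

Final answer: 0.2455 W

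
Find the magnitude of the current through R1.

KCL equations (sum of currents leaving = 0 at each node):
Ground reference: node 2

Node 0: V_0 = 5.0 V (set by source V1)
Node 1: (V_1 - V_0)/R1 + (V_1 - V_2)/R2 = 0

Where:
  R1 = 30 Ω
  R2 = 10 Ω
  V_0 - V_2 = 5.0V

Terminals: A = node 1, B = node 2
Nodal analysis, taking node 2 as the 0 V reference.
Source V1 fixes V_0 = 5 V.
KCL at each unknown node (sum of currents leaving = 0; resistances in Ω):
  Node 1: (V_1 - 5)/30 + (V_1 - 0)/10 = 0
Collecting terms: 0.1333 × V_1 = 0.1667  =>  V_1 = 1.25 V
I_R1 = (V_0 - V_1)/R1 = (5 - 1.25)/30 = 0.125 A
|I_R1| = 0.125 A

Final answer: |I_R1| = 0.125 A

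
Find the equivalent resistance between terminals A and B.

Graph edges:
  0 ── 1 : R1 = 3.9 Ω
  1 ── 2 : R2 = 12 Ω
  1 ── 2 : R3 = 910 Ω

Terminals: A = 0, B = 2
Reduce the network between node 0 (A) and node 2 (B) by series/parallel combination:
  Rp1 = R2 ‖ R3 (parallel, both between nodes 1 and 2) = 1/(1/12 + 1/910) = 11.84 Ω
  Rs1 = R1 + Rp1 (series, joined only at node 1) = 3.9 + 11.84 = 15.74 Ω
R_eq = 15.74 Ω

Final answer: 15.74 Ω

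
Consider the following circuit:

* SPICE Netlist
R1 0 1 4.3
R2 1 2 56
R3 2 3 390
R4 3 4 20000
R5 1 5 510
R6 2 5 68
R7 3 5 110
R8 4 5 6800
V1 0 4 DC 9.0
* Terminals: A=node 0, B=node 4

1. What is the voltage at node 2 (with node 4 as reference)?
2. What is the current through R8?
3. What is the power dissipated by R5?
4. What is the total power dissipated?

Nodal analysis, taking node 4 as the 0 V reference.
Source V1 fixes V_0 = 9 V.
KCL at each unknown node (sum of currents leaving = 0; resistances in Ω):
  Node 1: (V_1 - 9)/4.3 + (V_1 - V_2)/56 + (V_1 - V_5)/510 = 0
  Node 2: (V_2 - V_1)/56 + (V_2 - V_3)/390 + (V_2 - V_5)/68 = 0
  Node 3: (V_3 - V_2)/390 + (V_3 - 0)/20000 + (V_3 - V_5)/110 = 0
  Node 5: (V_5 - V_1)/510 + (V_5 - V_2)/68 + (V_5 - V_3)/110 + (V_5 - 0)/6800 = 0
Collecting terms (coefficients in siemens):
  0.2524·V_1 - 0.01786·V_2 - 0.001961·V_5 = 2.093
  0.03513·V_2 - 0.01786·V_1 - 0.002564·V_3 - 0.01471·V_5 = 0
  0.01171·V_3 - 0.002564·V_2 - 0.009091·V_5 = 0
  0.0259·V_5 - 0.001961·V_1 - 0.01471·V_2 - 0.009091·V_3 = 0
Solving these 4 simultaneous equations (Gaussian elimination) gives:
  V_1 = 8.993 V, V_2 = 8.913 V, V_3 = 8.813 V, V_5 = 8.833 V
Part 1:
  Read off the nodal solution: V_2 = 8.913 V
Part 2:
  I_R8 = (V_4 - V_5)/R8 = (0 - 8.833)/6800 = -0.001299 A
  Magnitude: I_R8 = 0.001299 A
Part 3:
  I_R5 = (V_1 - V_5)/R5 = (8.993 - 8.833)/510 = 0.0003128 A
  P_R5 = I_R5² × R5 = (0.0003128)² × 510 = 0.00004989 W
Part 4:
  Power in each resistor, P = (ΔV)²/R:
    P_R1 = (9 - 8.993)²/4.3 = 0.00001301 W
    P_R2 = (8.993 - 8.913)²/56 = 0.000114 W
    P_R3 = (8.913 - 8.813)²/390 = 0.00002559 W
    P_R4 = (8.813 - 0)²/20000 = 0.003883 W
    P_R5 = (8.993 - 8.833)²/510 = 0.00004989 W
    P_R6 = (8.913 - 8.833)²/68 = 0.00009319 W
    P_R7 = (8.813 - 8.833)²/110 = 0.000003744 W
    P_R8 = (0 - 8.833)²/6800 = 0.01147 W
  P_total = P_R1 + P_R2 + P_R3 + P_R4 + P_R5 + P_R6 + P_R7 + P_R8 = 0.01566 W

Final answers:
1. V_2 = 8.913 V
2. I_R8 = 0.001299 A
3. P_R5 = 4.989e-05 W
4. P_total = 0.01566 W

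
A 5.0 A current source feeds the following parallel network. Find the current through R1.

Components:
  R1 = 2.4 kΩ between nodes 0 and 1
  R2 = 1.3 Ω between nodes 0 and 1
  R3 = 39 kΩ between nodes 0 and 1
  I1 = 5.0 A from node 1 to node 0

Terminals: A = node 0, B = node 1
All resistors sit directly between nodes 0 and 1, so they are in parallel and share one voltage V; the full source current 5 A splits among them.
1/R_par = 1/2400 + 1/1.3 + 1/39000 = 0.7697 S  =>  R_par = 1.299 Ω
V = I × R_par = 5 × 1.299 = 6.496 V
I_R1 = V/R1 = 6.496/2400 = 0.002707 A

Final answer: 0.002707 A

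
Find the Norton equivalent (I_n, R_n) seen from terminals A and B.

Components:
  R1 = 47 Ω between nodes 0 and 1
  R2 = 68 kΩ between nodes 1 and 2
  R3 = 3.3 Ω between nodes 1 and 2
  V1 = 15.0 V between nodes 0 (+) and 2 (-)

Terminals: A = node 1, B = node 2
Find the Thévenin equivalent first; then I_n = V_th/R_th and R_n = R_th.
Step 1 — V_th is the open-circuit voltage V_A - V_B (nothing connected across the terminals).
Nodal analysis, taking node 2 as the 0 V reference.
Source V1 fixes V_0 = 15 V.
KCL at each unknown node (sum of currents leaving = 0; resistances in Ω):
  Node 1: (V_1 - 15)/47 + (V_1 - 0)/68000 + (V_1 - 0)/3.3 = 0
Collecting terms: 0.3243 × V_1 = 0.3191  =>  V_1 = 0.9841 V
V_th = V_1 - V_2 = 0.9841 - 0 = 0.9841 V
Step 2 — R_th: zero the source — replace V1 by a short circuit (node 2 merges into node 0) — and find the resistance seen between A (node 1) and B (node 0).
Reduce the network between node 1 (A) and node 0 (B) by series/parallel combination:
  Rp1 = R1 ‖ R2 ‖ R3 (parallel, all between nodes 0 and 1) = 1/(1/47 + 1/68000 + 1/3.3) = 3.083 Ω
R_th = 3.083 Ω
I_n = V_th/R_th = 0.9841/3.083 = 0.3191 A, and R_n = R_th = 3.083 Ω

Final answer: I_n = 0.3191 A, R_n = 3.083 Ω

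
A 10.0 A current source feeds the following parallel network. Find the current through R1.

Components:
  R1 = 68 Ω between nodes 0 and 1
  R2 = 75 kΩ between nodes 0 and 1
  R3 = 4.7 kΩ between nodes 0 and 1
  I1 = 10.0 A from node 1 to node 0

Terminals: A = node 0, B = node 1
All resistors sit directly between nodes 0 and 1, so they are in parallel and share one voltage V; the full source current 10 A splits among them.
1/R_par = 1/68 + 1/75000 + 1/4700 = 0.01493 S  =>  R_par = 66.97 Ω
V = I × R_par = 10 × 66.97 = 669.7 V
I_R1 = V/R1 = 669.7/68 = 9.849 A

Final answer: 9.849 A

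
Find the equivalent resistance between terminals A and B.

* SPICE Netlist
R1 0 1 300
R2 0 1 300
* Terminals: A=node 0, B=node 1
Reduce the network between node 0 (A) and node 1 (B) by series/parallel combination:
  Rp1 = R1 ‖ R2 (parallel, both between nodes 0 and 1) = 1/(1/300 + 1/300) = 150 Ω
R_eq = 150 Ω

Final answer: 150 Ω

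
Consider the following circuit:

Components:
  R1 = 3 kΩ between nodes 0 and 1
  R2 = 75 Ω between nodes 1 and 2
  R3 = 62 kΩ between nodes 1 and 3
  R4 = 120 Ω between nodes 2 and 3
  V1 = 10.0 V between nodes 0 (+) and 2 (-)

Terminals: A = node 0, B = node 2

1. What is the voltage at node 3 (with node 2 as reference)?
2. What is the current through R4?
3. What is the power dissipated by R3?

Nodal analysis, taking node 2 as the 0 V reference.
Source V1 fixes V_0 = 10 V.
KCL at each unknown node (sum of currents leaving = 0; resistances in Ω):
  Node 1: (V_1 - 10)/3000 + (V_1 - 0)/75 + (V_1 - V_3)/62000 = 0
  Node 3: (V_3 - V_1)/62000 + (V_3 - 0)/120 = 0
Collecting terms (coefficients in siemens):
  0.01368·V_1 - 0.00001613·V_3 = 0.003333
  0.008349·V_3 - 0.00001613·V_1 = 0
Determinant D = (0.01368)(0.008349) - (-0.00001613)(-0.00001613) = 0.0001142
V_1 = [(0.003333)(0.008349) - (-0.00001613)(0)]/D = 0.2436 V
V_3 = [(0.01368)(0) - (0.003333)(-0.00001613)]/D = 0.0004706 V
Part 1:
  Read off the nodal solution: V_3 = 0.0004706 V
Part 2:
  I_R4 = (V_2 - V_3)/R4 = (0 - 0.0004706)/120 = -0.000003922 A
  Magnitude: I_R4 = 0.000003922 A
Part 3:
  I_R3 = (V_1 - V_3)/R3 = (0.2436 - 0.0004706)/62000 = 0.000003922 A
  P_R3 = I_R3² × R3 = (0.000003922)² × 62000 = 0.0000009535 W

Final answers:
1. V_3 = 0.0004706 V
2. I_R4 = 3.922e-06 A
3. P_R3 = 9.535e-07 W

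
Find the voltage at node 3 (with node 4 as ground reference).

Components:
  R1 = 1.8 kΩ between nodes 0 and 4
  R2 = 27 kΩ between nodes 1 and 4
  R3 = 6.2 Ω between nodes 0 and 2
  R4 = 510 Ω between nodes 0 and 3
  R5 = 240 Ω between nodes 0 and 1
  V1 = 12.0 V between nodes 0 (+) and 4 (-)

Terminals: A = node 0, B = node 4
Nodal analysis, taking node 4 as the 0 V reference.
Source V1 fixes V_0 = 12 V.
KCL at each unknown node (sum of currents leaving = 0; resistances in Ω):
  Node 1: (V_1 - 0)/27000 + (V_1 - 12)/240 = 0
  Node 2: (V_2 - 12)/6.2 = 0
  Node 3: (V_3 - 12)/510 = 0
Collecting terms (coefficients in siemens):
  0.004204·V_1 = 0.05
  0.1613·V_2 = 1.935
  0.001961·V_3 = 0.02353
Solving these 3 simultaneous equations (Gaussian elimination) gives:
  V_1 = 11.89 V, V_2 = 12 V, V_3 = 12 V
The requested potential is V_3 = 12 V.

Final answer: V_3 = 12 V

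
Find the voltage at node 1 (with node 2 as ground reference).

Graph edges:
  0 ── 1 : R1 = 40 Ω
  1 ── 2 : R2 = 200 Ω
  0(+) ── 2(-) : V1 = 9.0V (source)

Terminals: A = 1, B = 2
Nodal analysis, taking node 2 as the 0 V reference.
Source V1 fixes V_0 = 9 V.
KCL at each unknown node (sum of currents leaving = 0; resistances in Ω):
  Node 1: (V_1 - 9)/40 + (V_1 - 0)/200 = 0
Collecting terms: 0.03 × V_1 = 0.225  =>  V_1 = 7.5 V
The requested potential is V_1 = 7.5 V.

Final answer: V_1 = 7.5 V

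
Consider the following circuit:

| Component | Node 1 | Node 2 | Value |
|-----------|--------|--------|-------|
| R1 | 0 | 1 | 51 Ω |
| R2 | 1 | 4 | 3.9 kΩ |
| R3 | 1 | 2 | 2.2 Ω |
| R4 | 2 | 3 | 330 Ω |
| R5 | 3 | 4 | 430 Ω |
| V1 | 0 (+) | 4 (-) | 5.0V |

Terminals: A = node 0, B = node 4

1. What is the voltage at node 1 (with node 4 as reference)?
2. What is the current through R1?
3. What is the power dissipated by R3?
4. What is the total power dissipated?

Nodal analysis, taking node 4 as the 0 V reference.
Source V1 fixes V_0 = 5 V.
KCL at each unknown node (sum of currents leaving = 0; resistances in Ω):
  Node 1: (V_1 - 5)/51 + (V_1 - 0)/3900 + (V_1 - V_2)/2.2 = 0
  Node 2: (V_2 - V_1)/2.2 + (V_2 - V_3)/330 = 0
  Node 3: (V_3 - V_2)/330 + (V_3 - 0)/430 = 0
Collecting terms (coefficients in siemens):
  0.4744·V_1 - 0.4545·V_2 = 0.09804
  0.4576·V_2 - 0.4545·V_1 - 0.00303·V_3 = 0
  0.005356·V_3 - 0.00303·V_2 = 0
Solving these 3 simultaneous equations (Gaussian elimination) gives:
  V_1 = 4.63 V, V_2 = 4.616 V, V_3 = 2.612 V
Part 1:
  Read off the nodal solution: V_1 = 4.63 V
Part 2:
  I_R1 = (V_0 - V_1)/R1 = (5 - 4.63)/51 = 0.007261 A
  Magnitude: I_R1 = 0.007261 A
Part 3:
  I_R3 = (V_1 - V_2)/R3 = (4.63 - 4.616)/2.2 = 0.006074 A
  P_R3 = I_R3² × R3 = (0.006074)² × 2.2 = 0.00008117 W
Part 4:
  Power in each resistor, P = (ΔV)²/R:
    P_R1 = (5 - 4.63)²/51 = 0.002689 W
    P_R2 = (4.63 - 0)²/3900 = 0.005496 W
    P_R3 = (4.63 - 4.616)²/2.2 = 0.00008117 W
    P_R4 = (4.616 - 2.612)²/330 = 0.01218 W
    P_R5 = (2.612 - 0)²/430 = 0.01586 W
  P_total = P_R1 + P_R2 + P_R3 + P_R4 + P_R5 = 0.03631 W

Final answers:
1. V_1 = 4.63 V
2. I_R1 = 0.007261 A
3. P_R3 = 8.117e-05 W
4. P_total = 0.03631 W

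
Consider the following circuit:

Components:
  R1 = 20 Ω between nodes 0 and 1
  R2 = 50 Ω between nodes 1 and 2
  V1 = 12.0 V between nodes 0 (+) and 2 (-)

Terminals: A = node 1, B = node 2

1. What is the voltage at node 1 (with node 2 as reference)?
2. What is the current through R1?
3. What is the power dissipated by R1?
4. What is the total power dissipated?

Nodal analysis, taking node 2 as the 0 V reference.
Source V1 fixes V_0 = 12 V.
KCL at each unknown node (sum of currents leaving = 0; resistances in Ω):
  Node 1: (V_1 - 12)/20 + (V_1 - 0)/50 = 0
Collecting terms: 0.07 × V_1 = 0.6  =>  V_1 = 8.571 V
Part 1:
  Read off the nodal solution: V_1 = 8.571 V
Part 2:
  I_R1 = (V_0 - V_1)/R1 = (12 - 8.571)/20 = 0.1714 A
  Magnitude: I_R1 = 0.1714 A
Part 3:
  I_R1 = (V_0 - V_1)/R1 = (12 - 8.571)/20 = 0.1714 A
  P_R1 = I_R1² × R1 = (0.1714)² × 20 = 0.5878 W
Part 4:
  Power in each resistor, P = (ΔV)²/R:
    P_R1 = (12 - 8.571)²/20 = 0.5878 W
    P_R2 = (8.571 - 0)²/50 = 1.469 W
  P_total = P_R1 + P_R2 = 2.057 W

Final answers:
1. V_1 = 8.571 V
2. I_R1 = 0.1714 A
3. P_R1 = 0.5878 W
4. P_total = 2.057 W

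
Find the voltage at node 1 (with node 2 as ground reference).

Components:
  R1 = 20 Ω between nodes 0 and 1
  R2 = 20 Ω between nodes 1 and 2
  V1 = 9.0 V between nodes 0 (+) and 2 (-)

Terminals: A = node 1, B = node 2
Nodal analysis, taking node 2 as the 0 V reference.
Source V1 fixes V_0 = 9 V.
KCL at each unknown node (sum of currents leaving = 0; resistances in Ω):
  Node 1: (V_1 - 9)/20 + (V_1 - 0)/20 = 0
Collecting terms: 0.1 × V_1 = 0.45  =>  V_1 = 4.5 V
The requested potential is V_1 = 4.5 V.

Final answer: V_1 = 4.5 V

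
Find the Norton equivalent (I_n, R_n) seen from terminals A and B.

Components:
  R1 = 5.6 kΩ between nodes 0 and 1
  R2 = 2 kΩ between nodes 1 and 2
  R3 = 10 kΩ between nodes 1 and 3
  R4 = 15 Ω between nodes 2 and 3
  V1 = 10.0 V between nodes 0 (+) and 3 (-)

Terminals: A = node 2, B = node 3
Find the Thévenin equivalent first; then I_n = V_th/R_th and R_n = R_th.
Step 1 — V_th is the open-circuit voltage V_A - V_B (nothing connected across the terminals).
Nodal analysis, taking node 3 as the 0 V reference.
Source V1 fixes V_0 = 10 V.
KCL at each unknown node (sum of currents leaving = 0; resistances in Ω):
  Node 1: (V_1 - 10)/5600 + (V_1 - V_2)/2000 + (V_1 - 0)/10000 = 0
  Node 2: (V_2 - V_1)/2000 + (V_2 - 0)/15 = 0
Collecting terms (coefficients in siemens):
  0.0007786·V_1 - 0.0005·V_2 = 0.001786
  0.06717·V_2 - 0.0005·V_1 = 0
Determinant D = (0.0007786)(0.06717) - (-0.0005)(-0.0005) = 0.00005204
V_1 = [(0.001786)(0.06717) - (-0.0005)(0)]/D = 2.305 V
V_2 = [(0.0007786)(0) - (0.001786)(-0.0005)]/D = 0.01716 V
V_th = V_2 - V_3 = 0.01716 - 0 = 0.01716 V
Step 2 — R_th: zero the source — replace V1 by a short circuit (node 3 merges into node 0) — and find the resistance seen between A (node 2) and B (node 0).
Reduce the network between node 2 (A) and node 0 (B) by series/parallel combination:
  Rp1 = R1 ‖ R3 (parallel, both between nodes 0 and 1) = 1/(1/5600 + 1/10000) = 3590 Ω
  Rs1 = R2 + Rp1 (series, joined only at node 1) = 2000 + 3590 = 5590 Ω
  Rp2 = R4 ‖ Rs1 (parallel, both between nodes 0 and 2) = 1/(1/15 + 1/5590) = 14.96 Ω
R_th = 14.96 Ω
I_n = V_th/R_th = 0.01716/14.96 = 0.001147 A, and R_n = R_th = 14.96 Ω

Final answer: I_n = 0.001147 A, R_n = 14.96 Ω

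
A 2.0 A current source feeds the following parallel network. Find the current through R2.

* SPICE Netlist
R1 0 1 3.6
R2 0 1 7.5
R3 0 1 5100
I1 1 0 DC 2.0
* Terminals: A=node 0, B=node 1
All resistors sit directly between nodes 0 and 1, so they are in parallel and share one voltage V; the full source current 2 A splits among them.
1/R_par = 1/3.6 + 1/7.5 + 1/5100 = 0.4113 S  =>  R_par = 2.431 Ω
V = I × R_par = 2 × 2.431 = 4.863 V
I_R2 = V/R2 = 4.863/7.5 = 0.6483 A

Final answer: 0.6483 A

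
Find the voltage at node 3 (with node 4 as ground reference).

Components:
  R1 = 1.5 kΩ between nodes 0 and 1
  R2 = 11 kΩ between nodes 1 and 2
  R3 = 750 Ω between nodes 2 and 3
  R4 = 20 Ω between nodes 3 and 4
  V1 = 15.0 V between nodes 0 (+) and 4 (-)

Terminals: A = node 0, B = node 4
Nodal analysis, taking node 4 as the 0 V reference.
Source V1 fixes V_0 = 15 V.
KCL at each unknown node (sum of currents leaving = 0; resistances in Ω):
  Node 1: (V_1 - 15)/1500 + (V_1 - V_2)/11000 = 0
  Node 2: (V_2 - V_1)/11000 + (V_2 - V_3)/750 = 0
  Node 3: (V_3 - V_2)/750 + (V_3 - 0)/20 = 0
Collecting terms (coefficients in siemens):
  0.0007576·V_1 - 0.00009091·V_2 = 0.01
  0.001424·V_2 - 0.00009091·V_1 - 0.001333·V_3 = 0
  0.05133·V_3 - 0.001333·V_2 = 0
Solving these 3 simultaneous equations (Gaussian elimination) gives:
  V_1 = 13.3 V, V_2 = 0.8704 V, V_3 = 0.02261 V
The requested potential is V_3 = 0.02261 V.

Final answer: V_3 = 0.02261 V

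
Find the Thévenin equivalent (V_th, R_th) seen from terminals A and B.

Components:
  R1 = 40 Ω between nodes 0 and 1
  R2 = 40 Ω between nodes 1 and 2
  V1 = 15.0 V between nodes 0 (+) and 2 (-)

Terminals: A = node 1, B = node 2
Step 1 — V_th is the open-circuit voltage V_A - V_B (nothing connected across the terminals).
Nodal analysis, taking node 2 as the 0 V reference.
Source V1 fixes V_0 = 15 V.
KCL at each unknown node (sum of currents leaving = 0; resistances in Ω):
  Node 1: (V_1 - 15)/40 + (V_1 - 0)/40 = 0
Collecting terms: 0.05 × V_1 = 0.375  =>  V_1 = 7.5 V
V_th = V_1 - V_2 = 7.5 - 0 = 7.5 V
Step 2 — R_th: zero the source — replace V1 by a short circuit (node 2 merges into node 0) — and find the resistance seen between A (node 1) and B (node 0).
Reduce the network between node 1 (A) and node 0 (B) by series/parallel combination:
  Rp1 = R1 ‖ R2 (parallel, both between nodes 0 and 1) = 1/(1/40 + 1/40) = 20 Ω
R_th = 20 Ω

Final answer: V_th = 7.5 V, R_th = 20 Ω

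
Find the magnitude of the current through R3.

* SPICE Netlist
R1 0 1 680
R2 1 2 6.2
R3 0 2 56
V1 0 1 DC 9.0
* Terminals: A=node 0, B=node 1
Nodal analysis, taking node 1 as the 0 V reference.
Source V1 fixes V_0 = 9 V.
KCL at each unknown node (sum of currents leaving = 0; resistances in Ω):
  Node 2: (V_2 - 0)/6.2 + (V_2 - 9)/56 = 0
Collecting terms: 0.1791 × V_2 = 0.1607  =>  V_2 = 0.8971 V
I_R3 = (V_0 - V_2)/R3 = (9 - 0.8971)/56 = 0.1447 A
|I_R3| = 0.1447 A

Final answer: |I_R3| = 0.1447 A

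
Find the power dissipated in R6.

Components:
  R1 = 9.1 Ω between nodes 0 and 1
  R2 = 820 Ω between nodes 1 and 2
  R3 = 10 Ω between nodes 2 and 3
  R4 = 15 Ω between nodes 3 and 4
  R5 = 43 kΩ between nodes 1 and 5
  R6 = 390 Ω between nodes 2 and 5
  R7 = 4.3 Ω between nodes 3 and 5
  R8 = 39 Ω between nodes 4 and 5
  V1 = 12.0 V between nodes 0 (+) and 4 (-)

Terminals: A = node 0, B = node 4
Nodal analysis, taking node 4 as the 0 V reference.
Source V1 fixes V_0 = 12 V.
KCL at each unknown node (sum of currents leaving = 0; resistances in Ω):
  Node 1: (V_1 - 12)/9.1 + (V_1 - V_2)/820 + (V_1 - V_5)/43000 = 0
  Node 2: (V_2 - V_1)/820 + (V_2 - V_3)/10 + (V_2 - V_5)/390 = 0
  Node 3: (V_3 - V_2)/10 + (V_3 - 0)/15 + (V_3 - V_5)/4.3 = 0
  Node 5: (V_5 - V_1)/43000 + (V_5 - V_2)/390 + (V_5 - V_3)/4.3 + (V_5 - 0)/39 = 0
Collecting terms (coefficients in siemens):
  0.1111·V_1 - 0.00122·V_2 - 0.00002326·V_5 = 1.319
  0.1038·V_2 - 0.00122·V_1 - 0.1·V_3 - 0.002564·V_5 = 0
  0.3992·V_3 - 0.1·V_2 - 0.2326·V_5 = 0
  0.2608·V_5 - 0.00002326·V_1 - 0.002564·V_2 - 0.2326·V_3 = 0
Solving these 4 simultaneous equations (Gaussian elimination) gives:
  V_1 = 11.87 V, V_2 = 0.2968 V, V_3 = 0.1595 V, V_5 = 0.1462 V
I_R6 = (V_2 - V_5)/R6 = (0.2968 - 0.1462)/390 = 0.000386 A
P_R6 = I_R6² × R6 = (0.000386)² × 390 = 0.00005812 W

Final answer: 5.812e-05 W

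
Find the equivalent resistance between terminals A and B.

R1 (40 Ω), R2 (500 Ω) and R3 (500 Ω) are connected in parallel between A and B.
Reduce the network between node 0 (A) and node 1 (B) by series/parallel combination:
  Rp1 = R1 ‖ R2 ‖ R3 (parallel, all between nodes 0 and 1) = 1/(1/40 + 1/500 + 1/500) = 34.48 Ω
R_eq = 34.48 Ω

Final answer: 34.48 Ω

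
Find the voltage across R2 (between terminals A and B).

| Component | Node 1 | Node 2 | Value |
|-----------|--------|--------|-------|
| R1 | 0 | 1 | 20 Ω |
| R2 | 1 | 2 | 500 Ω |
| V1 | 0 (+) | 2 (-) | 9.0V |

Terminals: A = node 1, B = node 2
R1 and R2 are in series across V1 (node 0 → node 1 → node 2), and the output A–B is taken across R2, so this is a voltage divider.
Series current: I = V1/(R1 + R2) = 9/(20 + 500) = 9/520 = 0.01731 A
V_R2 = I × R2 = V1 × R2/(R1 + R2) = 9 × 500/520 = 8.654 V

Final answer: 8.654 V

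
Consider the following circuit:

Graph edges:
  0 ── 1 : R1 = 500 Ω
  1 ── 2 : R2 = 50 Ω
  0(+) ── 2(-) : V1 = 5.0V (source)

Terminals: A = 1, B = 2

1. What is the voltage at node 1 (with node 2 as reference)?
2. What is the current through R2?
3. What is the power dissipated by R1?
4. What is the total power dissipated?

Nodal analysis, taking node 2 as the 0 V reference.
Source V1 fixes V_0 = 5 V.
KCL at each unknown node (sum of currents leaving = 0; resistances in Ω):
  Node 1: (V_1 - 5)/500 + (V_1 - 0)/50 = 0
Collecting terms: 0.022 × V_1 = 0.01  =>  V_1 = 0.4545 V
Part 1:
  Read off the nodal solution: V_1 = 0.4545 V
Part 2:
  I_R2 = (V_1 - V_2)/R2 = (0.4545 - 0)/50 = 0.009091 A
  Magnitude: I_R2 = 0.009091 A
Part 3:
  I_R1 = (V_0 - V_1)/R1 = (5 - 0.4545)/500 = 0.009091 A
  P_R1 = I_R1² × R1 = (0.009091)² × 500 = 0.04132 W
Part 4:
  Power in each resistor, P = (ΔV)²/R:
    P_R1 = (5 - 0.4545)²/500 = 0.04132 W
    P_R2 = (0.4545 - 0)²/50 = 0.004132 W
  P_total = P_R1 + P_R2 = 0.04545 W

Final answers:
1. V_1 = 0.4545 V
2. I_R2 = 0.009091 A
3. P_R1 = 0.04132 W
4. P_total = 0.04545 W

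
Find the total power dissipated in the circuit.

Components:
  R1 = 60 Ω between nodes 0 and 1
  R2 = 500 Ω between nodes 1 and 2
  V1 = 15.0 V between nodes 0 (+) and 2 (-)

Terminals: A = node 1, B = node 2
Nodal analysis, taking node 2 as the 0 V reference.
Source V1 fixes V_0 = 15 V.
KCL at each unknown node (sum of currents leaving = 0; resistances in Ω):
  Node 1: (V_1 - 15)/60 + (V_1 - 0)/500 = 0
Collecting terms: 0.01867 × V_1 = 0.25  =>  V_1 = 13.39 V
Power in each resistor, P = (ΔV)²/R:
  P_R1 = (15 - 13.39)²/60 = 0.04305 W
  P_R2 = (13.39 - 0)²/500 = 0.3587 W
P_total = P_R1 + P_R2 = 0.4018 W

Final answer: 0.4018 W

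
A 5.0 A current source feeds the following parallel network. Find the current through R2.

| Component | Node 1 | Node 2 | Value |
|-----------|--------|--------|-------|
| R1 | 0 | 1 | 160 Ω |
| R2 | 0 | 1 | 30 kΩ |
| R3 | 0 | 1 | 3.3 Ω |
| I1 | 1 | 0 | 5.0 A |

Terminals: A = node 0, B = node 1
All resistors sit directly between nodes 0 and 1, so they are in parallel and share one voltage V; the full source current 5 A splits among them.
1/R_par = 1/160 + 1/30000 + 1/3.3 = 0.3093 S  =>  R_par = 3.233 Ω
V = I × R_par = 5 × 3.233 = 16.16 V
I_R2 = V/R2 = 16.16/30000 = 0.0005388 A

Final answer: 0.0005388 A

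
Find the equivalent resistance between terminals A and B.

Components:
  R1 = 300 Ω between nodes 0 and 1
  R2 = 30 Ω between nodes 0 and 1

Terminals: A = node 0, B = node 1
Reduce the network between node 0 (A) and node 1 (B) by series/parallel combination:
  Rp1 = R1 ‖ R2 (parallel, both between nodes 0 and 1) = 1/(1/300 + 1/30) = 27.27 Ω
R_eq = 27.27 Ω

Final answer: 27.27 Ω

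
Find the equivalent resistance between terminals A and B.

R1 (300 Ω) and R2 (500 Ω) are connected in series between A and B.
Reduce the network between node 0 (A) and node 2 (B) by series/parallel combination:
  Rs1 = R1 + R2 (series, joined only at node 1) = 300 + 500 = 800 Ω
R_eq = 800 Ω

Final answer: 800 Ω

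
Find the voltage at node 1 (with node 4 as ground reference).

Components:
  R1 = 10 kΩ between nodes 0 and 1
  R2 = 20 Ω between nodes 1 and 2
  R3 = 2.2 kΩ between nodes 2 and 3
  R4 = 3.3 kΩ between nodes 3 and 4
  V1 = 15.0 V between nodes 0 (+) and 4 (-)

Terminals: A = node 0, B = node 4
Nodal analysis, taking node 4 as the 0 V reference.
Source V1 fixes V_0 = 15 V.
KCL at each unknown node (sum of currents leaving = 0; resistances in Ω):
  Node 1: (V_1 - 15)/10000 + (V_1 - V_2)/20 = 0
  Node 2: (V_2 - V_1)/20 + (V_2 - V_3)/2200 = 0
  Node 3: (V_3 - V_2)/2200 + (V_3 - 0)/3300 = 0
Collecting terms (coefficients in siemens):
  0.0501·V_1 - 0.05·V_2 = 0.0015
  0.05045·V_2 - 0.05·V_1 - 0.0004545·V_3 = 0
  0.0007576·V_3 - 0.0004545·V_2 = 0
Solving these 3 simultaneous equations (Gaussian elimination) gives:
  V_1 = 5.335 V, V_2 = 5.316 V, V_3 = 3.189 V
The requested potential is V_1 = 5.335 V.

Final answer: V_1 = 5.335 V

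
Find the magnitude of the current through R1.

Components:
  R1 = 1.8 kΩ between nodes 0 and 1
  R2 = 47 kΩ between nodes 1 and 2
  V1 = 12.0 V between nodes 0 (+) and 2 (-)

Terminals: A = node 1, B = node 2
Nodal analysis, taking node 2 as the 0 V reference.
Source V1 fixes V_0 = 12 V.
KCL at each unknown node (sum of currents leaving = 0; resistances in Ω):
  Node 1: (V_1 - 12)/1800 + (V_1 - 0)/47000 = 0
Collecting terms: 0.0005768 × V_1 = 0.006667  =>  V_1 = 11.56 V
I_R1 = (V_0 - V_1)/R1 = (12 - 11.56)/1800 = 0.0002459 A
|I_R1| = 0.0002459 A

Final answer: |I_R1| = 0.0002459 A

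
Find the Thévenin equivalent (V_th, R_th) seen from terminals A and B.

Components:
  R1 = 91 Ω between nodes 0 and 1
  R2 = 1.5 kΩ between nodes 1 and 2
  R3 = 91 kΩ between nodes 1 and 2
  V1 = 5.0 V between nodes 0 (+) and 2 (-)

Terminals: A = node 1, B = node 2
Step 1 — V_th is the open-circuit voltage V_A - V_B (nothing connected across the terminals).
Nodal analysis, taking node 2 as the 0 V reference.
Source V1 fixes V_0 = 5 V.
KCL at each unknown node (sum of currents leaving = 0; resistances in Ω):
  Node 1: (V_1 - 5)/91 + (V_1 - 0)/1500 + (V_1 - 0)/91000 = 0
Collecting terms: 0.01167 × V_1 = 0.05495  =>  V_1 = 4.71 V
V_th = V_1 - V_2 = 4.71 - 0 = 4.71 V
Step 2 — R_th: zero the source — replace V1 by a short circuit (node 2 merges into node 0) — and find the resistance seen between A (node 1) and B (node 0).
Reduce the network between node 1 (A) and node 0 (B) by series/parallel combination:
  Rp1 = R1 ‖ R2 ‖ R3 (parallel, all between nodes 0 and 1) = 1/(1/91 + 1/1500 + 1/91000) = 85.71 Ω
R_th = 85.71 Ω

Final answer: V_th = 4.71 V, R_th = 85.71 Ω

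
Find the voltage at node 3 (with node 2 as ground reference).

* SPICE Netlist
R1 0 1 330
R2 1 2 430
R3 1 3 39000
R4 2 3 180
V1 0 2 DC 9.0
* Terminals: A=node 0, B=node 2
Nodal analysis, taking node 2 as the 0 V reference.
Source V1 fixes V_0 = 9 V.
KCL at each unknown node (sum of currents leaving = 0; resistances in Ω):
  Node 1: (V_1 - 9)/330 + (V_1 - 0)/430 + (V_1 - V_3)/39000 = 0
  Node 3: (V_3 - V_1)/39000 + (V_3 - 0)/180 = 0
Collecting terms (coefficients in siemens):
  0.005382·V_1 - 0.00002564·V_3 = 0.02727
  0.005581·V_3 - 0.00002564·V_1 = 0
Determinant D = (0.005382)(0.005581) - (-0.00002564)(-0.00002564) = 0.00003003
V_1 = [(0.02727)(0.005581) - (-0.00002564)(0)]/D = 5.068 V
V_3 = [(0.005382)(0) - (0.02727)(-0.00002564)]/D = 0.02328 V
The requested potential is V_3 = 0.02328 V.

Final answer: V_3 = 0.02328 V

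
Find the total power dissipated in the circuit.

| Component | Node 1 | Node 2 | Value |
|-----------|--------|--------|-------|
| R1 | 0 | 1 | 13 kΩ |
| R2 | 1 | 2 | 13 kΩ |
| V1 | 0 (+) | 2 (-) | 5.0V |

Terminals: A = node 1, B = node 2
Nodal analysis, taking node 2 as the 0 V reference.
Source V1 fixes V_0 = 5 V.
KCL at each unknown node (sum of currents leaving = 0; resistances in Ω):
  Node 1: (V_1 - 5)/13000 + (V_1 - 0)/13000 = 0
Collecting terms: 0.0001538 × V_1 = 0.0003846  =>  V_1 = 2.5 V
Power in each resistor, P = (ΔV)²/R:
  P_R1 = (5 - 2.5)²/13000 = 0.0004808 W
  P_R2 = (2.5 - 0)²/13000 = 0.0004808 W
P_total = P_R1 + P_R2 = 0.0009615 W

Final answer: 0.0009615 W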